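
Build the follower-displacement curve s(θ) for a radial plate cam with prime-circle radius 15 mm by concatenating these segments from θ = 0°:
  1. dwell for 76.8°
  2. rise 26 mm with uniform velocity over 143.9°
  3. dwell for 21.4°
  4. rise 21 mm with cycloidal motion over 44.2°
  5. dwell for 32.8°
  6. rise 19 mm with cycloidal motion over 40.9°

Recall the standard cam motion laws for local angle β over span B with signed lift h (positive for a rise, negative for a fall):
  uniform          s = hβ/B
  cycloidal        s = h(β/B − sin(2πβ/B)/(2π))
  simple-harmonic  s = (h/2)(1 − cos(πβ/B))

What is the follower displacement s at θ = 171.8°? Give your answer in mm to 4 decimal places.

seg 1 [0°–76.8°] dwell: s stays 0.0000
seg 2 [76.8°–220.7°] uniform, h=26: θ=171.8° here. β=95, B=143.9. 26·95/143.9 = 17.1647 → s = 17.1647

17.1647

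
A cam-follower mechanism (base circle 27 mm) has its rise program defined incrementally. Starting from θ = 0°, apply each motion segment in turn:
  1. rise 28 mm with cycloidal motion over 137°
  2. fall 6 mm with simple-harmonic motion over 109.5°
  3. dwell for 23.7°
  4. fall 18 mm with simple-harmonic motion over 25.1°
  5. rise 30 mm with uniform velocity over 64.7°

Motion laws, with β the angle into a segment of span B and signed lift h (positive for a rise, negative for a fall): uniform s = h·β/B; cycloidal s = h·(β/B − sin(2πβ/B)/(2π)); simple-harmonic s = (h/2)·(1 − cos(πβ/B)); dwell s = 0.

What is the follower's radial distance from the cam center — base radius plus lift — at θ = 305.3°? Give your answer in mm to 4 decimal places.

seg 1 [0°–137°] cycloidal, h=28: full span → s += 28 → s = 28.0000
seg 2 [137°–246.5°] simple-harmonic, h=-6: full span → s += -6 → s = 22.0000
seg 3 [246.5°–270.2°] dwell: s stays 22.0000
seg 4 [270.2°–295.3°] simple-harmonic, h=-18: full span → s += -18 → s = 4.0000
seg 5 [295.3°–360°] uniform, h=30: θ=305.3° here. β=10, B=64.7. 30·10/64.7 = 4.6368 → s = 8.6368
radial distance = base radius + s = 27 + 8.6368 = 35.6368

35.6368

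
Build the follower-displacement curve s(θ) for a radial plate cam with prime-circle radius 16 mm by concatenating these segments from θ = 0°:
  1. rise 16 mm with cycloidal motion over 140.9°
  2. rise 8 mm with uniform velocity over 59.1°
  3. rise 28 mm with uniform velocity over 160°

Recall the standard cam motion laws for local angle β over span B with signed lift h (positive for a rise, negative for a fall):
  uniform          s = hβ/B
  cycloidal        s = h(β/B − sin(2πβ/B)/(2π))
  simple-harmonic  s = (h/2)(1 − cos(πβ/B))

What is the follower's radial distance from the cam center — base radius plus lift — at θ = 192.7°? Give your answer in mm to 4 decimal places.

seg 1 [0°–140.9°] cycloidal, h=16: full span → s += 16 → s = 16.0000
seg 2 [140.9°–200°] uniform, h=8: θ=192.7° here. β=51.8, B=59.1. 8·51.8/59.1 = 7.0118 → s = 23.0118
radial distance = base radius + s = 16 + 23.0118 = 39.0118

39.0118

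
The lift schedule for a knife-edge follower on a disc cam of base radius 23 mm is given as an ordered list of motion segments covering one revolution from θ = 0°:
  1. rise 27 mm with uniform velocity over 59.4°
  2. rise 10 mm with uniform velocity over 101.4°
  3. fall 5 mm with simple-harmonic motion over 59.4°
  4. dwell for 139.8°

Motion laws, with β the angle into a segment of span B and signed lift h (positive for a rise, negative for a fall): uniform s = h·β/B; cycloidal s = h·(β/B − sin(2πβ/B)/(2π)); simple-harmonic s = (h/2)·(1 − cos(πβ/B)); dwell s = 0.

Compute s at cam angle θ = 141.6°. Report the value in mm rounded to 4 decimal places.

seg 1 [0°–59.4°] uniform, h=27: full span → s += 27 → s = 27.0000
seg 2 [59.4°–160.8°] uniform, h=10: θ=141.6° here. β=82.2, B=101.4. 10·82.2/101.4 = 8.1065 → s = 35.1065

35.1065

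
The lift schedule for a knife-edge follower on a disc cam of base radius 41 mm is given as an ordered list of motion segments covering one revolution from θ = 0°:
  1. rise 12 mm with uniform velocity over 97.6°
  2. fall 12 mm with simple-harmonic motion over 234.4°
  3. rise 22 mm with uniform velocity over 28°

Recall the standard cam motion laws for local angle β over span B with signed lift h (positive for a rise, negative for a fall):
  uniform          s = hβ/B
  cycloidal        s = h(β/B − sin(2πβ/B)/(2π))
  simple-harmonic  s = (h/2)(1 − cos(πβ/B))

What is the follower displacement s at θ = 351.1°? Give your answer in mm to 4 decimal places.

seg 1 [0°–97.6°] uniform, h=12: full span → s += 12 → s = 12.0000
seg 2 [97.6°–332°] simple-harmonic, h=-12: full span → s += -12 → s = 0.0000
seg 3 [332°–360°] uniform, h=22: θ=351.1° here. β=19.1, B=28. 22·19.1/28 = 15.0071 → s = 15.0071

15.0071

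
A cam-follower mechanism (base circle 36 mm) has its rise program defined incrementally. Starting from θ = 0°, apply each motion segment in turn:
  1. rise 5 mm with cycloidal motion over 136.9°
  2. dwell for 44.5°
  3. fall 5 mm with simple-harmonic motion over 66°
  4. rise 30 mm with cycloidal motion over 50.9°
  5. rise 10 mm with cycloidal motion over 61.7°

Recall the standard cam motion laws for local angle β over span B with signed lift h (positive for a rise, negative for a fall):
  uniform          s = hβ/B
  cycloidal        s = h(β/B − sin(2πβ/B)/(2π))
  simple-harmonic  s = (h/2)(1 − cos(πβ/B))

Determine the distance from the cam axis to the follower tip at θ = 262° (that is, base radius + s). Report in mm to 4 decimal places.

seg 1 [0°–136.9°] cycloidal, h=5: full span → s += 5 → s = 5.0000
seg 2 [136.9°–181.4°] dwell: s stays 5.0000
seg 3 [181.4°–247.4°] simple-harmonic, h=-5: full span → s += -5 → s = 0.0000
seg 4 [247.4°–298.3°] cycloidal, h=30: θ=262° here. β=14.6, B=50.9. 30·(0.2868 − sin(2π·0.2868)/(2π)) = 3.9578 → s = 3.9578
radial distance = base radius + s = 36 + 3.9578 = 39.9578

39.9578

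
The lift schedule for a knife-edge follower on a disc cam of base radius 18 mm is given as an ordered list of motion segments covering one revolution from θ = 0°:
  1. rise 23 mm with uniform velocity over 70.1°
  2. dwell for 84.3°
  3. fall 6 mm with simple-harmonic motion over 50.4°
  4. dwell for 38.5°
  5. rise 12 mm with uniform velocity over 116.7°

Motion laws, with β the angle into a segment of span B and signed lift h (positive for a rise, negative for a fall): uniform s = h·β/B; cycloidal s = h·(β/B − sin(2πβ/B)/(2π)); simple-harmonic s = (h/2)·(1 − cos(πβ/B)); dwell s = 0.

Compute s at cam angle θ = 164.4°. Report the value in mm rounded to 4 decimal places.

seg 1 [0°–70.1°] uniform, h=23: full span → s += 23 → s = 23.0000
seg 2 [70.1°–154.4°] dwell: s stays 23.0000
seg 3 [154.4°–204.8°] simple-harmonic, h=-6: θ=164.4° here. β=10, B=50.4. -6/2·(1 − cos(π·0.1984)) = -0.5642 → s = 22.4358

22.4358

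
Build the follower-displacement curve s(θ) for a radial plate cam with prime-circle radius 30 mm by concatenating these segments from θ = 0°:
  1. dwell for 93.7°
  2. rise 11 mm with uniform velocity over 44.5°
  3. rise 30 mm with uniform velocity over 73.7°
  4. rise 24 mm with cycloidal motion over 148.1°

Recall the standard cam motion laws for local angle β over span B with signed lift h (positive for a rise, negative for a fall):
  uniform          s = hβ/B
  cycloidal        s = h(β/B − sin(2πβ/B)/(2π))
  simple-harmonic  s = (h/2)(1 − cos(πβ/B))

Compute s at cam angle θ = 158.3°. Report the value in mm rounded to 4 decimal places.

seg 1 [0°–93.7°] dwell: s stays 0.0000
seg 2 [93.7°–138.2°] uniform, h=11: full span → s += 11 → s = 11.0000
seg 3 [138.2°–211.9°] uniform, h=30: θ=158.3° here. β=20.1, B=73.7. 30·20.1/73.7 = 8.1818 → s = 19.1818

19.1818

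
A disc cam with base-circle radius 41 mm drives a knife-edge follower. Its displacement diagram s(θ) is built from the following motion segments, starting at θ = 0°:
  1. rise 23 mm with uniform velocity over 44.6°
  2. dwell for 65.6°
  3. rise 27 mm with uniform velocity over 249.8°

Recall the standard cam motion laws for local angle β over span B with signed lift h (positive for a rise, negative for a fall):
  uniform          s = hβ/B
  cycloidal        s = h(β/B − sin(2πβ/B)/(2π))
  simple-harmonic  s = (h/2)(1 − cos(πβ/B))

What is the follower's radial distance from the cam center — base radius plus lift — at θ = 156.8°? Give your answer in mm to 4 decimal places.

seg 1 [0°–44.6°] uniform, h=23: full span → s += 23 → s = 23.0000
seg 2 [44.6°–110.2°] dwell: s stays 23.0000
seg 3 [110.2°–360°] uniform, h=27: θ=156.8° here. β=46.6, B=249.8. 27·46.6/249.8 = 5.0368 → s = 28.0368
radial distance = base radius + s = 41 + 28.0368 = 69.0368

69.0368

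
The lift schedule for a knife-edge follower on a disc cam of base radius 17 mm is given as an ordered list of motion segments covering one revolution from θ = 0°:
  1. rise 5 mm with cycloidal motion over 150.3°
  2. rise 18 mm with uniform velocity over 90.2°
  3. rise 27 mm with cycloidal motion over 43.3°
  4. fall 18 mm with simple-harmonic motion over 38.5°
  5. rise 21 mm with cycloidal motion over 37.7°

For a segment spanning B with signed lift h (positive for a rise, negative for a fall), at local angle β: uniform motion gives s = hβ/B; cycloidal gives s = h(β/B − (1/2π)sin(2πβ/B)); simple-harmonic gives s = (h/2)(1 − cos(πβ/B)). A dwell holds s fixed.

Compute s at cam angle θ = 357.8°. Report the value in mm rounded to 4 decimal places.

seg 1 [0°–150.3°] cycloidal, h=5: full span → s += 5 → s = 5.0000
seg 2 [150.3°–240.5°] uniform, h=18: full span → s += 18 → s = 23.0000
seg 3 [240.5°–283.8°] cycloidal, h=27: full span → s += 27 → s = 50.0000
seg 4 [283.8°–322.3°] simple-harmonic, h=-18: full span → s += -18 → s = 32.0000
seg 5 [322.3°–360°] cycloidal, h=21: θ=357.8° here. β=35.5, B=37.7. 21·(0.9416 − sin(2π·0.9416)/(2π)) = 20.9727 → s = 52.9727

52.9727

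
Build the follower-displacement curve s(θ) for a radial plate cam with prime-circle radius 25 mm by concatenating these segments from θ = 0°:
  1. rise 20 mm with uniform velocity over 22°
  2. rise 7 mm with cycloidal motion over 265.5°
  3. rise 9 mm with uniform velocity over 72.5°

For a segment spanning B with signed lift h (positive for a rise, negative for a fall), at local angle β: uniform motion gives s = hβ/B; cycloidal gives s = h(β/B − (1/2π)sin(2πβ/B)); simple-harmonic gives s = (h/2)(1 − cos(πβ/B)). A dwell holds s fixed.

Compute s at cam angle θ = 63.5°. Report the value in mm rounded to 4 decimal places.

seg 1 [0°–22°] uniform, h=20: full span → s += 20 → s = 20.0000
seg 2 [22°–287.5°] cycloidal, h=7: θ=63.5° here. β=41.5, B=265.5. 7·(0.1563 − sin(2π·0.1563)/(2π)) = 0.1676 → s = 20.1676

20.1676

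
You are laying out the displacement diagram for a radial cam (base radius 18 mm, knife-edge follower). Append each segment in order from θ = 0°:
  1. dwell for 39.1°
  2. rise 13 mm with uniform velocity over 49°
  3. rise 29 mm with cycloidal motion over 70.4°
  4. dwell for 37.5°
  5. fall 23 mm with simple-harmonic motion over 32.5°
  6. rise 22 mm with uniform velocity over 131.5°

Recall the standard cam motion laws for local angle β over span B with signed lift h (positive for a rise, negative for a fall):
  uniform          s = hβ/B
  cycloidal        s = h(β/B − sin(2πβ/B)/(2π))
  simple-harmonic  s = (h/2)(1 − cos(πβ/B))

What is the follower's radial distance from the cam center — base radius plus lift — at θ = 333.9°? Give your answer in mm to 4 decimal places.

seg 1 [0°–39.1°] dwell: s stays 0.0000
seg 2 [39.1°–88.1°] uniform, h=13: full span → s += 13 → s = 13.0000
seg 3 [88.1°–158.5°] cycloidal, h=29: full span → s += 29 → s = 42.0000
seg 4 [158.5°–196°] dwell: s stays 42.0000
seg 5 [196°–228.5°] simple-harmonic, h=-23: full span → s += -23 → s = 19.0000
seg 6 [228.5°–360°] uniform, h=22: θ=333.9° here. β=105.4, B=131.5. 22·105.4/131.5 = 17.6335 → s = 36.6335
radial distance = base radius + s = 18 + 36.6335 = 54.6335

54.6335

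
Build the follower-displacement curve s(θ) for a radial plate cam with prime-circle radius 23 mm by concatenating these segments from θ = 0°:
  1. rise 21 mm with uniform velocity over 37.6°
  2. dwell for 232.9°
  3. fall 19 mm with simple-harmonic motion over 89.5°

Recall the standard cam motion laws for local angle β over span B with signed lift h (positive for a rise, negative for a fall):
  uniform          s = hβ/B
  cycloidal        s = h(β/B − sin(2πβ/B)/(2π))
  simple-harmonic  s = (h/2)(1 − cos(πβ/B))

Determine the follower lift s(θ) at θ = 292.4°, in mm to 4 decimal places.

seg 1 [0°–37.6°] uniform, h=21: full span → s += 21 → s = 21.0000
seg 2 [37.6°–270.5°] dwell: s stays 21.0000
seg 3 [270.5°–360°] simple-harmonic, h=-19: θ=292.4° here. β=21.9, B=89.5. -19/2·(1 − cos(π·0.2447)) = -2.6714 → s = 18.3286

18.3286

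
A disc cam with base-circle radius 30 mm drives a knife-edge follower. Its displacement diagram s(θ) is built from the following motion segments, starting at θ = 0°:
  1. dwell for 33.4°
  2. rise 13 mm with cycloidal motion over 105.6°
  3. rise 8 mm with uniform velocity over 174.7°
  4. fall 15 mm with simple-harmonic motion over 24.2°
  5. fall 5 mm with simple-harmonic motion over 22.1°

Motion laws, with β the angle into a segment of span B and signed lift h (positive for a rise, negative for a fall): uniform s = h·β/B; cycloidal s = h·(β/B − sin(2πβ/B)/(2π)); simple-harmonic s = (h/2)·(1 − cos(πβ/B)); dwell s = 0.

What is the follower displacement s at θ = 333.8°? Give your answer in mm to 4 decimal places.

seg 1 [0°–33.4°] dwell: s stays 0.0000
seg 2 [33.4°–139°] cycloidal, h=13: full span → s += 13 → s = 13.0000
seg 3 [139°–313.7°] uniform, h=8: full span → s += 8 → s = 21.0000
seg 4 [313.7°–337.9°] simple-harmonic, h=-15: θ=333.8° here. β=20.1, B=24.2. -15/2·(1 − cos(π·0.8306)) = -13.9625 → s = 7.0375

7.0375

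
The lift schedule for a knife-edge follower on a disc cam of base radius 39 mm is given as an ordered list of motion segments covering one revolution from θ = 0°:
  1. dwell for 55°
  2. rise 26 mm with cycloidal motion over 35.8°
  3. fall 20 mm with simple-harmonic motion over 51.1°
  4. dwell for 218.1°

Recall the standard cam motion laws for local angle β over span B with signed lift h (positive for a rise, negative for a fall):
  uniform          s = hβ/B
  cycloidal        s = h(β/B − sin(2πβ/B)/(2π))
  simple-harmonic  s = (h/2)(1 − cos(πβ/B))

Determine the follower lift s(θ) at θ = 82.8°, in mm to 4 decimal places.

seg 1 [0°–55°] dwell: s stays 0.0000
seg 2 [55°–90.8°] cycloidal, h=26: θ=82.8° here. β=27.8, B=35.8. 26·(0.7765 − sin(2π·0.7765)/(2π)) = 24.2706 → s = 24.2706

24.2706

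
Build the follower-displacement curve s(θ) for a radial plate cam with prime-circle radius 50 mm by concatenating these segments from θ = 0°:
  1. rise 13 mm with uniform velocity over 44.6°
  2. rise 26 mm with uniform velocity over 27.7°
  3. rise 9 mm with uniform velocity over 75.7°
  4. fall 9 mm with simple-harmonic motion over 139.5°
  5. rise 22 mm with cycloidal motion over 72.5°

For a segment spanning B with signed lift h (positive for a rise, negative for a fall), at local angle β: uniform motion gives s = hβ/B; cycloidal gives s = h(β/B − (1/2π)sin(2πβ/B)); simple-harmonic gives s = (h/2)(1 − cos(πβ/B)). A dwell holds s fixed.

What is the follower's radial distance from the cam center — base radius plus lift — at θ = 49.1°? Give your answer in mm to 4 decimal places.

seg 1 [0°–44.6°] uniform, h=13: full span → s += 13 → s = 13.0000
seg 2 [44.6°–72.3°] uniform, h=26: θ=49.1° here. β=4.5, B=27.7. 26·4.5/27.7 = 4.2238 → s = 17.2238
radial distance = base radius + s = 50 + 17.2238 = 67.2238

67.2238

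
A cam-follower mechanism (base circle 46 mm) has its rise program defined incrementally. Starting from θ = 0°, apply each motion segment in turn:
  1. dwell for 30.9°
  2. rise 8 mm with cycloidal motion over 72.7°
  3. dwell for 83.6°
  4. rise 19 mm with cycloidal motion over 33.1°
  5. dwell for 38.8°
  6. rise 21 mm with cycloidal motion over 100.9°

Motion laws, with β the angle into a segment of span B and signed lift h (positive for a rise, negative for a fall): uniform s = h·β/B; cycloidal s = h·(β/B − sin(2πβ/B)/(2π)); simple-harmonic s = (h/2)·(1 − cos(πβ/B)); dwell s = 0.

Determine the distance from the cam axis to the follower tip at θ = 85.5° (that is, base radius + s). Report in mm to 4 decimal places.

seg 1 [0°–30.9°] dwell: s stays 0.0000
seg 2 [30.9°–103.6°] cycloidal, h=8: θ=85.5° here. β=54.6, B=72.7. 8·(0.7510 − sin(2π·0.7510)/(2π)) = 7.2815 → s = 7.2815
radial distance = base radius + s = 46 + 7.2815 = 53.2815

53.2815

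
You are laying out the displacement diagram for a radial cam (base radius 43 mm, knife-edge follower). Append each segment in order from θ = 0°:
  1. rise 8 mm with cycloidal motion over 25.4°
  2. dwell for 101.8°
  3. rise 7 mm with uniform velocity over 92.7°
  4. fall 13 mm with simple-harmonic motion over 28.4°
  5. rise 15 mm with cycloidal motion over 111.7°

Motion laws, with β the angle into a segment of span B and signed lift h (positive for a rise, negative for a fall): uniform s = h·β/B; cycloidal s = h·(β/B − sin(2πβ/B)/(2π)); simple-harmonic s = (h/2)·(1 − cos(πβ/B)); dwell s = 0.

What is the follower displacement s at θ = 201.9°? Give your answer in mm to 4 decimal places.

seg 1 [0°–25.4°] cycloidal, h=8: full span → s += 8 → s = 8.0000
seg 2 [25.4°–127.2°] dwell: s stays 8.0000
seg 3 [127.2°–219.9°] uniform, h=7: θ=201.9° here. β=74.7, B=92.7. 7·74.7/92.7 = 5.6408 → s = 13.6408

13.6408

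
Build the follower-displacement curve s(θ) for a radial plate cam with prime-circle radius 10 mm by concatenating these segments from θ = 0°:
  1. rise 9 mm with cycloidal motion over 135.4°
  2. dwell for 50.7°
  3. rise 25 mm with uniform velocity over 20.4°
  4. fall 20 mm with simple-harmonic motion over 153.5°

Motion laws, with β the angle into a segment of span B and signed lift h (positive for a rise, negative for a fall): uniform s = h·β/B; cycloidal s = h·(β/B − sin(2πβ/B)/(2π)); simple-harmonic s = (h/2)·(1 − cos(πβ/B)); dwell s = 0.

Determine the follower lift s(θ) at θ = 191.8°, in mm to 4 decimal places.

seg 1 [0°–135.4°] cycloidal, h=9: full span → s += 9 → s = 9.0000
seg 2 [135.4°–186.1°] dwell: s stays 9.0000
seg 3 [186.1°–206.5°] uniform, h=25: θ=191.8° here. β=5.7, B=20.4. 25·5.7/20.4 = 6.9853 → s = 15.9853

15.9853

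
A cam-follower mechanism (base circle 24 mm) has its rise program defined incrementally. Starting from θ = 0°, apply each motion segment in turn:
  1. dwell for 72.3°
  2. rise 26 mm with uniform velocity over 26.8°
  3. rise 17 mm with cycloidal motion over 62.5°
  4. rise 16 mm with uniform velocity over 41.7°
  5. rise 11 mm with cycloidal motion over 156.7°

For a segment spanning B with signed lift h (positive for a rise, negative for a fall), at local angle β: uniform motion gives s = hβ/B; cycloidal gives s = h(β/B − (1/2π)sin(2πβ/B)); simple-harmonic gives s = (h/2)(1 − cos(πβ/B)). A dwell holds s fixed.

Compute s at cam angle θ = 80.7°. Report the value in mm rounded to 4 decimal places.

seg 1 [0°–72.3°] dwell: s stays 0.0000
seg 2 [72.3°–99.1°] uniform, h=26: θ=80.7° here. β=8.4, B=26.8. 26·8.4/26.8 = 8.1493 → s = 8.1493

8.1493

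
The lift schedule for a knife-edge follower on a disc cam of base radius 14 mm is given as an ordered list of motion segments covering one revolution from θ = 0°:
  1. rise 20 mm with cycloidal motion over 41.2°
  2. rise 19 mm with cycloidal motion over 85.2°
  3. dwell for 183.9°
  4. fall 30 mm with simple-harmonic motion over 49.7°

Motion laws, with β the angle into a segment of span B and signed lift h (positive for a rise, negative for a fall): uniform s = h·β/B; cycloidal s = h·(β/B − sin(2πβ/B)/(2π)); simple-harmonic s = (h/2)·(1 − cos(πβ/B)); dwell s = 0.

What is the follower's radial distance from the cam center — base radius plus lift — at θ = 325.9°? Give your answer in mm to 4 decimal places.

seg 1 [0°–41.2°] cycloidal, h=20: full span → s += 20 → s = 20.0000
seg 2 [41.2°–126.4°] cycloidal, h=19: full span → s += 19 → s = 39.0000
seg 3 [126.4°–310.3°] dwell: s stays 39.0000
seg 4 [310.3°–360°] simple-harmonic, h=-30: θ=325.9° here. β=15.6, B=49.7. -30/2·(1 − cos(π·0.3139)) = -6.7207 → s = 32.2793
radial distance = base radius + s = 14 + 32.2793 = 46.2793

46.2793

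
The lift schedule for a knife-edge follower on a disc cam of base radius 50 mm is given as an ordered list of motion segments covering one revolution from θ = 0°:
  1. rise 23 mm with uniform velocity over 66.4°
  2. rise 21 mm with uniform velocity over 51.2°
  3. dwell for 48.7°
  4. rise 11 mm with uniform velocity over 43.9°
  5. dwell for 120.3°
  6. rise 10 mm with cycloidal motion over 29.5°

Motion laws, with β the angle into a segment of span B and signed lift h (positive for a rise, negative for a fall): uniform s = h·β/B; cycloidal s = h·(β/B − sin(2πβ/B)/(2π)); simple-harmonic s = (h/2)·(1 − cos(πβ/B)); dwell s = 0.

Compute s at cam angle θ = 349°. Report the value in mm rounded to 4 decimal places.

seg 1 [0°–66.4°] uniform, h=23: full span → s += 23 → s = 23.0000
seg 2 [66.4°–117.6°] uniform, h=21: full span → s += 21 → s = 44.0000
seg 3 [117.6°–166.3°] dwell: s stays 44.0000
seg 4 [166.3°–210.2°] uniform, h=11: full span → s += 11 → s = 55.0000
seg 5 [210.2°–330.5°] dwell: s stays 55.0000
seg 6 [330.5°–360°] cycloidal, h=10: θ=349° here. β=18.5, B=29.5. 10·(0.6271 − sin(2π·0.6271)/(2π)) = 7.4115 → s = 62.4115

62.4115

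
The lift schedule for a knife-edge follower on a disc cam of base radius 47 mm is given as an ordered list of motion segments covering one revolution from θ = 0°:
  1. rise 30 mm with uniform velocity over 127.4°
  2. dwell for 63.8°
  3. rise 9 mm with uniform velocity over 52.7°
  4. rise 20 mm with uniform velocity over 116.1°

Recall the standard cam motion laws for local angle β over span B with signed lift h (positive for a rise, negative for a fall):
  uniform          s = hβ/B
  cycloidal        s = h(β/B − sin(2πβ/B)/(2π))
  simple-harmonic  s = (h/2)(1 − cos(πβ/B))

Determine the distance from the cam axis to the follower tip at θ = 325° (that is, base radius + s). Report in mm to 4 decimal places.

seg 1 [0°–127.4°] uniform, h=30: full span → s += 30 → s = 30.0000
seg 2 [127.4°–191.2°] dwell: s stays 30.0000
seg 3 [191.2°–243.9°] uniform, h=9: full span → s += 9 → s = 39.0000
seg 4 [243.9°–360°] uniform, h=20: θ=325° here. β=81.1, B=116.1. 20·81.1/116.1 = 13.9707 → s = 52.9707
radial distance = base radius + s = 47 + 52.9707 = 99.9707

99.9707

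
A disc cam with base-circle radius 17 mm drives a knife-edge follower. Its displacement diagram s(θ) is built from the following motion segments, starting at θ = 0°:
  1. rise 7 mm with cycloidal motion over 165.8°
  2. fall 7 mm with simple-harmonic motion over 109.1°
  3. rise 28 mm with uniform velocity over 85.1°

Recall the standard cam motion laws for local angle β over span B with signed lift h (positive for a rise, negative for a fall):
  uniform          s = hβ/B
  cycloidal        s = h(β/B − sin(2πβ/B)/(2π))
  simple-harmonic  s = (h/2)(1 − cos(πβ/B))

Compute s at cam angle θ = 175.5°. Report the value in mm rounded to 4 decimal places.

seg 1 [0°–165.8°] cycloidal, h=7: full span → s += 7 → s = 7.0000
seg 2 [165.8°–274.9°] simple-harmonic, h=-7: θ=175.5° here. β=9.7, B=109.1. -7/2·(1 − cos(π·0.0889)) = -0.1356 → s = 6.8644

6.8644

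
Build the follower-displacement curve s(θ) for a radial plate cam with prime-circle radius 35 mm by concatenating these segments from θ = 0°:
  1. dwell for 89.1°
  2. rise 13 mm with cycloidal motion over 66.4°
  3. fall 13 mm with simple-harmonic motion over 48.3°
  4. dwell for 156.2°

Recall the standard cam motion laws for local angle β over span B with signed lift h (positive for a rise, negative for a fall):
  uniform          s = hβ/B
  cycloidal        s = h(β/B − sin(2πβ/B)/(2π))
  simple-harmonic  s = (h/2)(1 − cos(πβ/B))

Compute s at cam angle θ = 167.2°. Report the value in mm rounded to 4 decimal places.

seg 1 [0°–89.1°] dwell: s stays 0.0000
seg 2 [89.1°–155.5°] cycloidal, h=13: full span → s += 13 → s = 13.0000
seg 3 [155.5°–203.8°] simple-harmonic, h=-13: θ=167.2° here. β=11.7, B=48.3. -13/2·(1 − cos(π·0.2422)) = -1.7931 → s = 11.2069

11.2069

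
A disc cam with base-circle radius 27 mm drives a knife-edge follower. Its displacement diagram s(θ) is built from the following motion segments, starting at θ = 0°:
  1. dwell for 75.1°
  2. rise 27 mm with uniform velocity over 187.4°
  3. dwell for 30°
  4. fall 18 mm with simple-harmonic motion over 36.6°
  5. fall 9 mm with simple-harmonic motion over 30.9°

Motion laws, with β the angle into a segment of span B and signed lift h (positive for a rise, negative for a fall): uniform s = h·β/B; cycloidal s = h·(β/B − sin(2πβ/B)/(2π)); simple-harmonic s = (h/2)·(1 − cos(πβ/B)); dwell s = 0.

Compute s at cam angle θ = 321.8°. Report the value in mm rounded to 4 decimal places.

seg 1 [0°–75.1°] dwell: s stays 0.0000
seg 2 [75.1°–262.5°] uniform, h=27: full span → s += 27 → s = 27.0000
seg 3 [262.5°–292.5°] dwell: s stays 27.0000
seg 4 [292.5°–329.1°] simple-harmonic, h=-18: θ=321.8° here. β=29.3, B=36.6. -18/2·(1 − cos(π·0.8005)) = -16.2902 → s = 10.7098

10.7098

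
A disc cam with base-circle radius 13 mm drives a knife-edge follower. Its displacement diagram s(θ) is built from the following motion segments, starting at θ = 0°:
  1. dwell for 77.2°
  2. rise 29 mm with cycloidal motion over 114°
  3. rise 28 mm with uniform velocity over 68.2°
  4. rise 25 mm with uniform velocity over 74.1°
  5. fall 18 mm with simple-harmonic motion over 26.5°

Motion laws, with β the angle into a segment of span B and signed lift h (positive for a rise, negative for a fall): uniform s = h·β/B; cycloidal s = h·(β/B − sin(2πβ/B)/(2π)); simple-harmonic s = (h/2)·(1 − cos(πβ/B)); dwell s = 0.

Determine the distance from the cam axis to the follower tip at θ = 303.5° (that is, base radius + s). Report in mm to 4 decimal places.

seg 1 [0°–77.2°] dwell: s stays 0.0000
seg 2 [77.2°–191.2°] cycloidal, h=29: full span → s += 29 → s = 29.0000
seg 3 [191.2°–259.4°] uniform, h=28: full span → s += 28 → s = 57.0000
seg 4 [259.4°–333.5°] uniform, h=25: θ=303.5° here. β=44.1, B=74.1. 25·44.1/74.1 = 14.8785 → s = 71.8785
radial distance = base radius + s = 13 + 71.8785 = 84.8785

84.8785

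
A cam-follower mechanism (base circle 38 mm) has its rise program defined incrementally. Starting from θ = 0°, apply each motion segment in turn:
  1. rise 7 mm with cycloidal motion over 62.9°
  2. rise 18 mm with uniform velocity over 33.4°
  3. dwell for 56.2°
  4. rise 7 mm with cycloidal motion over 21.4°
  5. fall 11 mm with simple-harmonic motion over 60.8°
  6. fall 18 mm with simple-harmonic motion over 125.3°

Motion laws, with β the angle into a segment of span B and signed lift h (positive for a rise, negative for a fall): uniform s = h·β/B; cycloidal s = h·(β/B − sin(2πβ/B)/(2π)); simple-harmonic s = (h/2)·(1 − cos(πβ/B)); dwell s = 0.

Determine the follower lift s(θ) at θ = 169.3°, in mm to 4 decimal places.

seg 1 [0°–62.9°] cycloidal, h=7: full span → s += 7 → s = 7.0000
seg 2 [62.9°–96.3°] uniform, h=18: full span → s += 18 → s = 25.0000
seg 3 [96.3°–152.5°] dwell: s stays 25.0000
seg 4 [152.5°–173.9°] cycloidal, h=7: θ=169.3° here. β=16.8, B=21.4. 7·(0.7850 − sin(2π·0.7850)/(2π)) = 6.5825 → s = 31.5825

31.5825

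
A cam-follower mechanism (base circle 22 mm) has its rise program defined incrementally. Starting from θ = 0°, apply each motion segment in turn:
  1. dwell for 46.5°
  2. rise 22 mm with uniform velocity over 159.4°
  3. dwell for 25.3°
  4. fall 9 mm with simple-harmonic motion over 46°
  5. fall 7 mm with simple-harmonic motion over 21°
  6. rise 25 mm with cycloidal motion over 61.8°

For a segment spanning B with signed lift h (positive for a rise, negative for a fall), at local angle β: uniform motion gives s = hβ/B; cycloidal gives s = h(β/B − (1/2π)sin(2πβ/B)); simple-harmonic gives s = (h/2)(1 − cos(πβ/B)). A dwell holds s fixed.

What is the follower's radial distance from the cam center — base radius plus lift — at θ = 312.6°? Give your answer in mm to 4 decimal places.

seg 1 [0°–46.5°] dwell: s stays 0.0000
seg 2 [46.5°–205.9°] uniform, h=22: full span → s += 22 → s = 22.0000
seg 3 [205.9°–231.2°] dwell: s stays 22.0000
seg 4 [231.2°–277.2°] simple-harmonic, h=-9: full span → s += -9 → s = 13.0000
seg 5 [277.2°–298.2°] simple-harmonic, h=-7: full span → s += -7 → s = 6.0000
seg 6 [298.2°–360°] cycloidal, h=25: θ=312.6° here. β=14.4, B=61.8. 25·(0.2330 − sin(2π·0.2330)/(2π)) = 1.8690 → s = 7.8690
radial distance = base radius + s = 22 + 7.8690 = 29.8690

29.8690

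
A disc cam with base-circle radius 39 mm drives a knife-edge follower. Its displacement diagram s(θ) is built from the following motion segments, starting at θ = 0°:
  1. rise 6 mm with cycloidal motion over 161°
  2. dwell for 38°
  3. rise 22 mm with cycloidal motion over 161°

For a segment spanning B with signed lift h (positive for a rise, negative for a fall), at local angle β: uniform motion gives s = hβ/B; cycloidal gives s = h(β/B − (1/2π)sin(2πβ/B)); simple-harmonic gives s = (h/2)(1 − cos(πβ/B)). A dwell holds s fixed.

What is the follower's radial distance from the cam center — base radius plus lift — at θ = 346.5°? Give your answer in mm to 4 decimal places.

seg 1 [0°–161°] cycloidal, h=6: full span → s += 6 → s = 6.0000
seg 2 [161°–199°] dwell: s stays 6.0000
seg 3 [199°–360°] cycloidal, h=22: θ=346.5° here. β=147.5, B=161. 22·(0.9161 − sin(2π·0.9161)/(2π)) = 21.9158 → s = 27.9158
radial distance = base radius + s = 39 + 27.9158 = 66.9158

66.9158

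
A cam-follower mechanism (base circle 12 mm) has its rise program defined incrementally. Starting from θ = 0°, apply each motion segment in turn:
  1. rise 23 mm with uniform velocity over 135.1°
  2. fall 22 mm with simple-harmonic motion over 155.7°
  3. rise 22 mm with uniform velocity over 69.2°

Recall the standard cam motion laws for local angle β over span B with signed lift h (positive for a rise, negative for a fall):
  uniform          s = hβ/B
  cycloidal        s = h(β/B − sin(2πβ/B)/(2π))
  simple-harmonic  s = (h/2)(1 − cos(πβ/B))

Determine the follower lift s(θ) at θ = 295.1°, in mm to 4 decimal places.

seg 1 [0°–135.1°] uniform, h=23: full span → s += 23 → s = 23.0000
seg 2 [135.1°–290.8°] simple-harmonic, h=-22: full span → s += -22 → s = 1.0000
seg 3 [290.8°–360°] uniform, h=22: θ=295.1° here. β=4.3, B=69.2. 22·4.3/69.2 = 1.3671 → s = 2.3671

2.3671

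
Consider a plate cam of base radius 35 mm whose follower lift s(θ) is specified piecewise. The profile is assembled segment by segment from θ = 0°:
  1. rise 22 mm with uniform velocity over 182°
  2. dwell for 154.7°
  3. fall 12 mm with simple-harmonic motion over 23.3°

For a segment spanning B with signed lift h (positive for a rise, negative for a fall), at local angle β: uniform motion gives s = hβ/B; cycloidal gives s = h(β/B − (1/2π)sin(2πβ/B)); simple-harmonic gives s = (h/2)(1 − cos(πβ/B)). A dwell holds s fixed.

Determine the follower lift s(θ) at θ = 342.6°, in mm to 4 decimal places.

seg 1 [0°–182°] uniform, h=22: full span → s += 22 → s = 22.0000
seg 2 [182°–336.7°] dwell: s stays 22.0000
seg 3 [336.7°–360°] simple-harmonic, h=-12: θ=342.6° here. β=5.9, B=23.3. -12/2·(1 − cos(π·0.2532)) = -1.8005 → s = 20.1995

20.1995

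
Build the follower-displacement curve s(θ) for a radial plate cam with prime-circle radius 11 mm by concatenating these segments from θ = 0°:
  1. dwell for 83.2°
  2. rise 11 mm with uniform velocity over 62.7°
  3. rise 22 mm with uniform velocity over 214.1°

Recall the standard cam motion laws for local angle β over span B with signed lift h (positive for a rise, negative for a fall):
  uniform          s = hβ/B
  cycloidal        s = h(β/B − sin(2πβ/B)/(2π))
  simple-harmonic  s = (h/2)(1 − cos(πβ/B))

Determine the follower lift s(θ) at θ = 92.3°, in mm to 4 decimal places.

seg 1 [0°–83.2°] dwell: s stays 0.0000
seg 2 [83.2°–145.9°] uniform, h=11: θ=92.3° here. β=9.1, B=62.7. 11·9.1/62.7 = 1.5965 → s = 1.5965

1.5965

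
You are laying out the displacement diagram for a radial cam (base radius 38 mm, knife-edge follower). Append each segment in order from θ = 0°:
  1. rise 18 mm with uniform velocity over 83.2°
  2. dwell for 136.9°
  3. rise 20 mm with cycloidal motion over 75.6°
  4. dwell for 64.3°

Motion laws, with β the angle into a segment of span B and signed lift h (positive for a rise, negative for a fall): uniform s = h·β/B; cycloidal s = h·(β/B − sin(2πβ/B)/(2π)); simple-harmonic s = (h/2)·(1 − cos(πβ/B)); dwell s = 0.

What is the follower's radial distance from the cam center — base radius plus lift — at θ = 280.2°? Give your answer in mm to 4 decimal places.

seg 1 [0°–83.2°] uniform, h=18: full span → s += 18 → s = 18.0000
seg 2 [83.2°–220.1°] dwell: s stays 18.0000
seg 3 [220.1°–295.7°] cycloidal, h=20: θ=280.2° here. β=60.1, B=75.6. 20·(0.7950 − sin(2π·0.7950)/(2π)) = 18.9563 → s = 36.9563
radial distance = base radius + s = 38 + 36.9563 = 74.9563

74.9563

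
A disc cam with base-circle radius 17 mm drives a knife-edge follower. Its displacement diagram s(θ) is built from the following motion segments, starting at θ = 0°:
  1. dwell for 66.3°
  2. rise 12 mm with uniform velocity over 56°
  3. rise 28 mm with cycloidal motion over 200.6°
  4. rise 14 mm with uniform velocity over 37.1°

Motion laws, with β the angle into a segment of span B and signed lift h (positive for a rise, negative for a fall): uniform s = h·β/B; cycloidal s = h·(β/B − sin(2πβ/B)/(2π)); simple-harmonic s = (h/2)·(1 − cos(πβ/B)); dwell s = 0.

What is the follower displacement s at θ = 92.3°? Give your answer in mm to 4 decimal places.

seg 1 [0°–66.3°] dwell: s stays 0.0000
seg 2 [66.3°–122.3°] uniform, h=12: θ=92.3° here. β=26, B=56. 12·26/56 = 5.5714 → s = 5.5714

5.5714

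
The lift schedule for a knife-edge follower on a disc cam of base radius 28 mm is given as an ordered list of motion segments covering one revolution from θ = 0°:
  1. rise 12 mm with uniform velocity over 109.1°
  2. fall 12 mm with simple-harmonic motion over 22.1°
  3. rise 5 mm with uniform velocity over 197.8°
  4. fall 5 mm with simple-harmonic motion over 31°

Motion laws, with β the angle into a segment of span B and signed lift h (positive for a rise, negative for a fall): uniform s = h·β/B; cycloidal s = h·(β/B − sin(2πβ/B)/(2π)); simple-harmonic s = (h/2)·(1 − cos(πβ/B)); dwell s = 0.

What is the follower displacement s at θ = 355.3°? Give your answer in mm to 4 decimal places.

seg 1 [0°–109.1°] uniform, h=12: full span → s += 12 → s = 12.0000
seg 2 [109.1°–131.2°] simple-harmonic, h=-12: full span → s += -12 → s = 0.0000
seg 3 [131.2°–329°] uniform, h=5: full span → s += 5 → s = 5.0000
seg 4 [329°–360°] simple-harmonic, h=-5: θ=355.3° here. β=26.3, B=31. -5/2·(1 − cos(π·0.8484)) = -4.7217 → s = 0.2783

0.2783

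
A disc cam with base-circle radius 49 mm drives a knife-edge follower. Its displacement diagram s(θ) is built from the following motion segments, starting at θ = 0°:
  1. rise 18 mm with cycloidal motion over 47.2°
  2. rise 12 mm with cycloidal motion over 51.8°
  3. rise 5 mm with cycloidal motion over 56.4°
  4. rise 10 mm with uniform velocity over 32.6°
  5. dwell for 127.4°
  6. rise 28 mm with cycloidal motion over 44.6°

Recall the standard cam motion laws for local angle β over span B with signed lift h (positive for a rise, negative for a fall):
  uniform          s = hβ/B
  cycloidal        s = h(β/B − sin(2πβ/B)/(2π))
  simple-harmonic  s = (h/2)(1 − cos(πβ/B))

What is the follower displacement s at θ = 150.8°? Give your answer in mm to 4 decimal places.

seg 1 [0°–47.2°] cycloidal, h=18: full span → s += 18 → s = 18.0000
seg 2 [47.2°–99°] cycloidal, h=12: full span → s += 12 → s = 30.0000
seg 3 [99°–155.4°] cycloidal, h=5: θ=150.8° here. β=51.8, B=56.4. 5·(0.9184 − sin(2π·0.9184)/(2π)) = 4.9824 → s = 34.9824

34.9824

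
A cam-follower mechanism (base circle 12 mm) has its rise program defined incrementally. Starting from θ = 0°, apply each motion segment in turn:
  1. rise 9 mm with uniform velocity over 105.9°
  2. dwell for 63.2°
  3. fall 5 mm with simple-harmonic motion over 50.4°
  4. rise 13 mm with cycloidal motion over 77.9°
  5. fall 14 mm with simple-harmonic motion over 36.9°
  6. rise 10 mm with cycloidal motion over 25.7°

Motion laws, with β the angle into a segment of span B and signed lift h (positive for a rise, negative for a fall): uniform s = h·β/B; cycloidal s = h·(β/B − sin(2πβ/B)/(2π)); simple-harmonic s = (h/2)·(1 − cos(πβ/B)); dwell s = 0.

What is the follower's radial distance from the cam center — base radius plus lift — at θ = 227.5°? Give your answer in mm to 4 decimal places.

seg 1 [0°–105.9°] uniform, h=9: full span → s += 9 → s = 9.0000
seg 2 [105.9°–169.1°] dwell: s stays 9.0000
seg 3 [169.1°–219.5°] simple-harmonic, h=-5: full span → s += -5 → s = 4.0000
seg 4 [219.5°–297.4°] cycloidal, h=13: θ=227.5° here. β=8, B=77.9. 13·(0.1027 − sin(2π·0.1027)/(2π)) = 0.0907 → s = 4.0907
radial distance = base radius + s = 12 + 4.0907 = 16.0907

16.0907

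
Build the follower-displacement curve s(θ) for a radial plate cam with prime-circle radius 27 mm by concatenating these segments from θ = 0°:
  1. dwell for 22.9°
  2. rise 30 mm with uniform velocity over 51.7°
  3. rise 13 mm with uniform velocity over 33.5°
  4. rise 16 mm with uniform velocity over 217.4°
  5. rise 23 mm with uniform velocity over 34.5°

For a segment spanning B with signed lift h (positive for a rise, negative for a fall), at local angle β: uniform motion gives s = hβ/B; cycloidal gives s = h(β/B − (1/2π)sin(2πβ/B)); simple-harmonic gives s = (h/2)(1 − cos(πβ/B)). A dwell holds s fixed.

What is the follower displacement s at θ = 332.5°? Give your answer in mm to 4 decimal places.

seg 1 [0°–22.9°] dwell: s stays 0.0000
seg 2 [22.9°–74.6°] uniform, h=30: full span → s += 30 → s = 30.0000
seg 3 [74.6°–108.1°] uniform, h=13: full span → s += 13 → s = 43.0000
seg 4 [108.1°–325.5°] uniform, h=16: full span → s += 16 → s = 59.0000
seg 5 [325.5°–360°] uniform, h=23: θ=332.5° here. β=7, B=34.5. 23·7/34.5 = 4.6667 → s = 63.6667

63.6667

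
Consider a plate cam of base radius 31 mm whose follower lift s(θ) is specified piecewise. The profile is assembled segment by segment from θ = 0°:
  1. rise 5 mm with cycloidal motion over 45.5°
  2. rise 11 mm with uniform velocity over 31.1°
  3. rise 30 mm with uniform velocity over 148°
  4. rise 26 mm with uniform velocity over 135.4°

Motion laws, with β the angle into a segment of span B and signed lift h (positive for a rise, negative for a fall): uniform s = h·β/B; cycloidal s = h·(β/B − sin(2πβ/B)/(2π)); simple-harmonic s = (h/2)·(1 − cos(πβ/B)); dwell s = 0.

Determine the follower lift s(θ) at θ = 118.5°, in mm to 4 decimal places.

seg 1 [0°–45.5°] cycloidal, h=5: full span → s += 5 → s = 5.0000
seg 2 [45.5°–76.6°] uniform, h=11: full span → s += 11 → s = 16.0000
seg 3 [76.6°–224.6°] uniform, h=30: θ=118.5° here. β=41.9, B=148. 30·41.9/148 = 8.4932 → s = 24.4932

24.4932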